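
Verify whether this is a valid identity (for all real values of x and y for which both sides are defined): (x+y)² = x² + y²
No, this is NOT an identity.

Claim: (x+y)² = x² + y².
Test a specific point where both sides are defined: x = -2, y = 1.
LHS = (x+y)² ≈ 1.0000
RHS = x² + y² ≈ 5.0000
Since 1.0000 ≠ 5.0000, the equation fails at this point, so it cannot hold for all real values of x and y for which both sides are defined.
The correct expansion is (x+y)² = x² + 2xy + y²; the cross term 2xy is missing.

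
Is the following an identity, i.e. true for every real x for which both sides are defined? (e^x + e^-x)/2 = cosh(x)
Yes, this is an identity.

Claim: (e^x + e^-x)/2 = cosh(x).
Reasoning: This is exactly the definition of the hyperbolic cosine: cosh(x) := (e^x + e^-x)/2.
So the two sides agree for every real x for which both sides are defined.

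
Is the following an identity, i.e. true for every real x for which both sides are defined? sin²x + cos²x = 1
Claim: sin²x + cos²x = 1.
Reasoning: The point (cos x, sin x) lies on the unit circle X² + Y² = 1, so cos²x + sin²x = 1 for every real x.
So the two sides agree for every real x for which both sides are defined.

Conclusion: Yes, this is an identity.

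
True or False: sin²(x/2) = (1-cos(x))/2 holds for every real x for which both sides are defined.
Claim: sin²(x/2) = (1-cos(x))/2.
Reasoning: Use cos(2θ) = 1 - 2sin²θ with θ = x/2: cos(x) = 1 - 2sin²(x/2). Solving for sin²(x/2) gives (1 - cos(x))/2.
So the two sides agree for every real x for which both sides are defined.

Conclusion: True.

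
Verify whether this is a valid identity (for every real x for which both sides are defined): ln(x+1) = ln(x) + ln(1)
No, this is NOT an identity.

Claim: ln(x+1) = ln(x) + ln(1).
Test a specific point where both sides are defined: x = 2.
LHS = ln(x+1) ≈ 1.0986
RHS = ln(x) + ln(1) ≈ 0.6931
Since 1.0986 ≠ 0.6931, the equation fails at this point, so it cannot hold for every real x for which both sides are defined.
ln(1) = 0, so the right side is just ln(x), which differs from ln(x+1).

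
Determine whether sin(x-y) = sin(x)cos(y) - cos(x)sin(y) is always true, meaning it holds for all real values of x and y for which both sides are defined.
Claim: sin(x-y) = sin(x)cos(y) - cos(x)sin(y).
Reasoning: Replace y by -y in sin(x+y) = sin(x)cos(y) + cos(x)sin(y) and use cos(-y) = cos(y), sin(-y) = -sin(y): sin(x-y) = sin(x)cos(y) - cos(x)sin(y).
So the two sides agree for all real values of x and y for which both sides are defined.

Conclusion: Yes, this is an identity.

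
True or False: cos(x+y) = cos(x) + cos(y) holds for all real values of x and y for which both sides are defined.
False.

Claim: cos(x+y) = cos(x) + cos(y).
Test a specific point where both sides are defined: x = -π/6, y = π.
LHS = cos(x+y) ≈ -0.8660
RHS = cos(x) + cos(y) ≈ -0.1340
Since -0.8660 ≠ -0.1340, the equation fails at this point, so it cannot hold for all real values of x and y for which both sides are defined.
The correct expansion is cos(x+y) = cos(x)cos(y) - sin(x)sin(y); cosine is not additive.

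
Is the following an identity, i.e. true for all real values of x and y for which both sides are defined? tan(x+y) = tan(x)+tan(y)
Claim: tan(x+y) = tan(x)+tan(y).
Test a specific point where both sides are defined: x = π/6, y = π/4.
LHS = tan(x+y) ≈ 3.7321
RHS = tan(x)+tan(y) ≈ 1.5774
Since 3.7321 ≠ 1.5774, the equation fails at this point, so it cannot hold for all real values of x and y for which both sides are defined.
The correct formula is tan(x+y) = (tan(x) + tan(y))/(1 - tan(x)tan(y)).

Conclusion: No, this is NOT an identity.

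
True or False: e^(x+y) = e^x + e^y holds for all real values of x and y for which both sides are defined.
False.

Claim: e^(x+y) = e^x + e^y.
Test a specific point where both sides are defined: x = -2, y = 5.
LHS = e^(x+y) ≈ 20.0855
RHS = e^x + e^y ≈ 148.5485
Since 20.0855 ≠ 148.5485, the equation fails at this point, so it cannot hold for all real values of x and y for which both sides are defined.
The correct rule is e^(x+y) = e^x · e^y (a product, not a sum).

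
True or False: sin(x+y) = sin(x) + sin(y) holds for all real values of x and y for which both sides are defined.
False.

Claim: sin(x+y) = sin(x) + sin(y).
Test a specific point where both sides are defined: x = π/3, y = -π/2.
LHS = sin(x+y) ≈ -0.5000
RHS = sin(x) + sin(y) ≈ -0.1340
Since -0.5000 ≠ -0.1340, the equation fails at this point, so it cannot hold for all real values of x and y for which both sides are defined.
The correct expansion is sin(x+y) = sin(x)cos(y) + cos(x)sin(y); sine is not additive.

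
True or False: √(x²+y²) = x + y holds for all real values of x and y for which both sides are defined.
False.

Claim: √(x²+y²) = x + y.
Test a specific point where both sides are defined: x = 3/2, y = 2.
LHS = √(x²+y²) ≈ 2.5000
RHS = x + y ≈ 3.5000
Since 2.5000 ≠ 3.5000, the equation fails at this point, so it cannot hold for all real values of x and y for which both sides are defined.
(x+y)² = x² + 2xy + y², not x² + y², so the square root does not split this way.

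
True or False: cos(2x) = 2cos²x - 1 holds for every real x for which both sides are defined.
True.

Claim: cos(2x) = 2cos²x - 1.
Reasoning: cos(2x) = cos²x - sin²x. Replace sin²x by 1 - cos²x: cos²x - (1 - cos²x) = 2cos²x - 1.
So the two sides agree for every real x for which both sides are defined.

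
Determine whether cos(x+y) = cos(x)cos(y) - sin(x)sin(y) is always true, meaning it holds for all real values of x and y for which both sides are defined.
Claim: cos(x+y) = cos(x)cos(y) - sin(x)sin(y).
Reasoning: By Euler's formula e^(i(x+y)) = e^(ix)·e^(iy) = (cos x + i·sin x)(cos y + i·sin y). The real part of the left side is cos(x+y); the real part of the product is cos(x)cos(y) - sin(x)sin(y) (since i·i = -1).
So the two sides agree for all real values of x and y for which both sides are defined.

Conclusion: Yes, this is an identity.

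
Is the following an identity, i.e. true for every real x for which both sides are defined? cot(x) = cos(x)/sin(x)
Yes, this is an identity.

Claim: cot(x) = cos(x)/sin(x).
Reasoning: cot(x) is defined as 1/tan(x) = 1/(sin(x)/cos(x)) = cos(x)/sin(x), wherever sin(x) ≠ 0.
So the two sides agree for every real x for which both sides are defined.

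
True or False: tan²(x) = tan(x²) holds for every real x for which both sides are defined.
Claim: tan²(x) = tan(x²).
Test a specific point where both sides are defined: x = π/3.
LHS = tan²(x) ≈ 3.0000
RHS = tan(x²) ≈ 1.9485
Since 3.0000 ≠ 1.9485, the equation fails at this point, so it cannot hold for every real x for which both sides are defined.
tan²(x) means (tan x)², squaring the output; tan(x²) squares the input. These are different functions.

Conclusion: False.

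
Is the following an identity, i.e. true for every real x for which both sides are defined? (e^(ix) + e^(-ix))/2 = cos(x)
Claim: (e^(ix) + e^(-ix))/2 = cos(x).
Reasoning: By Euler's formula e^(ix) = cos(x) + i·sin(x) and e^(-ix) = cos(x) - i·sin(x). Adding cancels the sine terms: e^(ix) + e^(-ix) = 2cos(x); divide by 2.
So the two sides agree for every real x for which both sides are defined.

Conclusion: Yes, this is an identity.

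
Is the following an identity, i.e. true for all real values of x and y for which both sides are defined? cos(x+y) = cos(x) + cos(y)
Claim: cos(x+y) = cos(x) + cos(y).
Test a specific point where both sides are defined: x = π/4, y = -π/6.
LHS = cos(x+y) ≈ 0.9659
RHS = cos(x) + cos(y) ≈ 1.5731
Since 0.9659 ≠ 1.5731, the equation fails at this point, so it cannot hold for all real values of x and y for which both sides are defined.
The correct expansion is cos(x+y) = cos(x)cos(y) - sin(x)sin(y); cosine is not additive.

Conclusion: No, this is NOT an identity.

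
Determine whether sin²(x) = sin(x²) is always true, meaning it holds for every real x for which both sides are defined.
No, this is NOT an identity.

Claim: sin²(x) = sin(x²).
Test a specific point where both sides are defined: x = -π/3.
LHS = sin²(x) ≈ 0.7500
RHS = sin(x²) ≈ 0.8897
Since 0.7500 ≠ 0.8897, the equation fails at this point, so it cannot hold for every real x for which both sides are defined.
sin²(x) means (sin x)², squaring the output; sin(x²) squares the input. These are different functions.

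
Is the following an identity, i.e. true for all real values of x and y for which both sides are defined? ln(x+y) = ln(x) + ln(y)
No, this is NOT an identity.

Claim: ln(x+y) = ln(x) + ln(y).
Test a specific point where both sides are defined: x = 1, y = 4.
LHS = ln(x+y) ≈ 1.6094
RHS = ln(x) + ln(y) ≈ 1.3863
Since 1.6094 ≠ 1.3863, the equation fails at this point, so it cannot hold for all real values of x and y for which both sides are defined.
ln(x) + ln(y) = ln(xy), not ln(x+y).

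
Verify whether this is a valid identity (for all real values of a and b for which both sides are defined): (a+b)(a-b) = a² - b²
Yes, this is an identity.

Claim: (a+b)(a-b) = a² - b².
Reasoning: Expand: (a+b)(a-b) = a² - ab + ba - b² = a² - b² (the cross terms cancel).
So the two sides agree for all real values of a and b for which both sides are defined.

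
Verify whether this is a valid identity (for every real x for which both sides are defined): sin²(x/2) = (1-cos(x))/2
Yes, this is an identity.

Claim: sin²(x/2) = (1-cos(x))/2.
Reasoning: Use cos(2θ) = 1 - 2sin²θ with θ = x/2: cos(x) = 1 - 2sin²(x/2). Solving for sin²(x/2) gives (1 - cos(x))/2.
So the two sides agree for every real x for which both sides are defined.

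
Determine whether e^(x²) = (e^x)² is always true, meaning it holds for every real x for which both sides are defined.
No, this is NOT an identity.

Claim: e^(x²) = (e^x)².
Test a specific point where both sides are defined: x = -1.
LHS = e^(x²) ≈ 2.7183
RHS = (e^x)² ≈ 0.1353
Since 2.7183 ≠ 0.1353, the equation fails at this point, so it cannot hold for every real x for which both sides are defined.
(e^x)² = e^(2x), and 2x ≠ x² in general.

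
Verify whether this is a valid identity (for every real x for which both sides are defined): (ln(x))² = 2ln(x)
Claim: (ln(x))² = 2ln(x).
Test a specific point where both sides are defined: x = 3.
LHS = (ln(x))² ≈ 1.2069
RHS = 2ln(x) ≈ 2.1972
Since 1.2069 ≠ 2.1972, the equation fails at this point, so it cannot hold for every real x for which both sides are defined.
2ln(x) equals ln(x²), which is not the same as (ln x)².

Conclusion: No, this is NOT an identity.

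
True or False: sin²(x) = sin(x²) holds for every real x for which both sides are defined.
Claim: sin²(x) = sin(x²).
Test a specific point where both sides are defined: x = π/3.
LHS = sin²(x) ≈ 0.7500
RHS = sin(x²) ≈ 0.8897
Since 0.7500 ≠ 0.8897, the equation fails at this point, so it cannot hold for every real x for which both sides are defined.
sin²(x) means (sin x)², squaring the output; sin(x²) squares the input. These are different functions.

Conclusion: False.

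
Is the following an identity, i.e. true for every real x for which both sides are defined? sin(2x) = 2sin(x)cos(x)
Yes, this is an identity.

Claim: sin(2x) = 2sin(x)cos(x).
Reasoning: Put y = x in the addition formula sin(x+y) = sin(x)cos(y) + cos(x)sin(y): sin(2x) = sin(x)cos(x) + cos(x)sin(x) = 2sin(x)cos(x).
So the two sides agree for every real x for which both sides are defined.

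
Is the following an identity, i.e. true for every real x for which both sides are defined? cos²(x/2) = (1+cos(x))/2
Claim: cos²(x/2) = (1+cos(x))/2.
Reasoning: Use cos(2θ) = 2cos²θ - 1 with θ = x/2: cos(x) = 2cos²(x/2) - 1. Solving for cos²(x/2) gives (1 + cos(x))/2.
So the two sides agree for every real x for which both sides are defined.

Conclusion: Yes, this is an identity.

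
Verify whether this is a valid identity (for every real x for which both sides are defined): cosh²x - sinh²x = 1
Yes, this is an identity.

Claim: cosh²x - sinh²x = 1.
Reasoning: With cosh(x) = (e^x + e^-x)/2 and sinh(x) = (e^x - e^-x)/2: cosh²x = (e^(2x) + 2 + e^(-2x))/4 and sinh²x = (e^(2x) - 2 + e^(-2x))/4. Subtracting leaves 4/4 = 1.
So the two sides agree for every real x for which both sides are defined.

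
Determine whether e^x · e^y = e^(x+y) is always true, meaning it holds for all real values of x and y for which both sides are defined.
Claim: e^x · e^y = e^(x+y).
Reasoning: This is the law of exponents for a common base: multiplying powers adds exponents. E.g. from the series, (Σ x^j/j!)(Σ y^k/k!) = Σ_m (Σ_{j+k=m} x^j y^k/(j!k!)) = Σ_m (x+y)^m/m! by the binomial theorem.
So the two sides agree for all real values of x and y for which both sides are defined.

Conclusion: Yes, this is an identity.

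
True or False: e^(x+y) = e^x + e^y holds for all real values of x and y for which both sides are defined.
Claim: e^(x+y) = e^x + e^y.
Test a specific point where both sides are defined: x = 1/2, y = 1/2.
LHS = e^(x+y) ≈ 2.7183
RHS = e^x + e^y ≈ 3.2974
Since 2.7183 ≠ 3.2974, the equation fails at this point, so it cannot hold for all real values of x and y for which both sides are defined.
The correct rule is e^(x+y) = e^x · e^y (a product, not a sum).

Conclusion: False.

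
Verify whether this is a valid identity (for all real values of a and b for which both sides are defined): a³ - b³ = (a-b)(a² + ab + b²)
Claim: a³ - b³ = (a-b)(a² + ab + b²).
Reasoning: Expand the right side: (a-b)(a² + ab + b²) = a³ + a²b + ab² - a²b - ab² - b³ = a³ - b³ (the middle terms cancel in pairs).
So the two sides agree for all real values of a and b for which both sides are defined.

Conclusion: Yes, this is an identity.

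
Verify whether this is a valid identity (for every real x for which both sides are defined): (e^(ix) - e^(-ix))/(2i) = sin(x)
Yes, this is an identity.

Claim: (e^(ix) - e^(-ix))/(2i) = sin(x).
Reasoning: By Euler's formula e^(ix) = cos(x) + i·sin(x) and e^(-ix) = cos(x) - i·sin(x). Subtracting cancels the cosine terms: e^(ix) - e^(-ix) = 2i·sin(x); divide by 2i.
So the two sides agree for every real x for which both sides are defined.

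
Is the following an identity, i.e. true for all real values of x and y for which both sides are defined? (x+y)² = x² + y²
Claim: (x+y)² = x² + y².
Test a specific point where both sides are defined: x = 2, y = -1.
LHS = (x+y)² ≈ 1.0000
RHS = x² + y² ≈ 5.0000
Since 1.0000 ≠ 5.0000, the equation fails at this point, so it cannot hold for all real values of x and y for which both sides are defined.
The correct expansion is (x+y)² = x² + 2xy + y²; the cross term 2xy is missing.

Conclusion: No, this is NOT an identity.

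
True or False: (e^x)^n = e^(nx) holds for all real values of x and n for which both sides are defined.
Claim: (e^x)^n = e^(nx).
Reasoning: e^x is a positive real number, and for a positive base B and real exponent n, B^n = e^(n·ln B). With B = e^x, ln B = x, so (e^x)^n = e^(n·x).
So the two sides agree for all real values of x and n for which both sides are defined.

Conclusion: True.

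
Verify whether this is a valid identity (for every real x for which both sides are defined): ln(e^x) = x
Yes, this is an identity.

Claim: ln(e^x) = x.
Reasoning: ln is the inverse of the exponential: ln(e^x) asks for the exponent p with e^p = e^x, and since e^p is one-to-one that exponent is p = x.
So the two sides agree for every real x for which both sides are defined.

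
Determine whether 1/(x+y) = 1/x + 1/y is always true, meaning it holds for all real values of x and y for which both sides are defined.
No, this is NOT an identity.

Claim: 1/(x+y) = 1/x + 1/y.
Test a specific point where both sides are defined: x = -1, y = 5.
LHS = 1/(x+y) ≈ 0.2500
RHS = 1/x + 1/y ≈ -0.8000
Since 0.2500 ≠ -0.8000, the equation fails at this point, so it cannot hold for all real values of x and y for which both sides are defined.
1/x + 1/y = (x+y)/(xy), which is not 1/(x+y).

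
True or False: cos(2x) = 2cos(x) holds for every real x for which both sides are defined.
False.

Claim: cos(2x) = 2cos(x).
Test a specific point where both sides are defined: x = 2π/3.
LHS = cos(2x) ≈ -0.5000
RHS = 2cos(x) ≈ -1.0000
Since -0.5000 ≠ -1.0000, the equation fails at this point, so it cannot hold for every real x for which both sides are defined.
The correct double-angle formula is cos(2x) = cos²x - sin²x.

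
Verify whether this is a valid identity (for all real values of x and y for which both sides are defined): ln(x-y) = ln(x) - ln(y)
Claim: ln(x-y) = ln(x) - ln(y).
Test a specific point where both sides are defined: x = 5, y = 2.
LHS = ln(x-y) ≈ 1.0986
RHS = ln(x) - ln(y) ≈ 0.9163
Since 1.0986 ≠ 0.9163, the equation fails at this point, so it cannot hold for all real values of x and y for which both sides are defined.
ln(x) - ln(y) = ln(x/y), not ln(x-y).

Conclusion: No, this is NOT an identity.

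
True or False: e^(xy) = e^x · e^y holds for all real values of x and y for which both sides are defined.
Claim: e^(xy) = e^x · e^y.
Test a specific point where both sides are defined: x = 1/2, y = 1/2.
LHS = e^(xy) ≈ 1.2840
RHS = e^x · e^y ≈ 2.7183
Since 1.2840 ≠ 2.7183, the equation fails at this point, so it cannot hold for all real values of x and y for which both sides are defined.
e^x · e^y = e^(x+y), not e^(xy).

Conclusion: False.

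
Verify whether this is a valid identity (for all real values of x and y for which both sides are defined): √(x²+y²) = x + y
Claim: √(x²+y²) = x + y.
Test a specific point where both sides are defined: x = 2, y = 5.
LHS = √(x²+y²) ≈ 5.3852
RHS = x + y ≈ 7.0000
Since 5.3852 ≠ 7.0000, the equation fails at this point, so it cannot hold for all real values of x and y for which both sides are defined.
(x+y)² = x² + 2xy + y², not x² + y², so the square root does not split this way.

Conclusion: No, this is NOT an identity.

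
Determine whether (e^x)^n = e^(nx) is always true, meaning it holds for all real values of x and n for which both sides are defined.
Claim: (e^x)^n = e^(nx).
Reasoning: e^x is a positive real number, and for a positive base B and real exponent n, B^n = e^(n·ln B). With B = e^x, ln B = x, so (e^x)^n = e^(n·x).
So the two sides agree for all real values of x and n for which both sides are defined.

Conclusion: Yes, this is an identity.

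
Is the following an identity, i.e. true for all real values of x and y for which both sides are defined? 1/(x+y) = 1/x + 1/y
No, this is NOT an identity.

Claim: 1/(x+y) = 1/x + 1/y.
Test a specific point where both sides are defined: x = 3, y = 1/2.
LHS = 1/(x+y) ≈ 0.2857
RHS = 1/x + 1/y ≈ 2.3333
Since 0.2857 ≠ 2.3333, the equation fails at this point, so it cannot hold for all real values of x and y for which both sides are defined.
1/x + 1/y = (x+y)/(xy), which is not 1/(x+y).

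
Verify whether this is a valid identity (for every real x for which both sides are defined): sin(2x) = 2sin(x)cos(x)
Claim: sin(2x) = 2sin(x)cos(x).
Reasoning: Put y = x in the addition formula sin(x+y) = sin(x)cos(y) + cos(x)sin(y): sin(2x) = sin(x)cos(x) + cos(x)sin(x) = 2sin(x)cos(x).
So the two sides agree for every real x for which both sides are defined.

Conclusion: Yes, this is an identity.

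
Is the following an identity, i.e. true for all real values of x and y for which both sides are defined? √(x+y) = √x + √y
Claim: √(x+y) = √x + √y.
Test a specific point where both sides are defined: x = 5, y = 1/2.
LHS = √(x+y) ≈ 2.3452
RHS = √x + √y ≈ 2.9432
Since 2.3452 ≠ 2.9432, the equation fails at this point, so it cannot hold for all real values of x and y for which both sides are defined.
Squaring the right side gives x + 2√(xy) + y, not x + y.

Conclusion: No, this is NOT an identity.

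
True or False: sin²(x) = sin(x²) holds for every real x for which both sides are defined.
False.

Claim: sin²(x) = sin(x²).
Test a specific point where both sides are defined: x = π/2.
LHS = sin²(x) ≈ 1.0000
RHS = sin(x²) ≈ 0.6243
Since 1.0000 ≠ 0.6243, the equation fails at this point, so it cannot hold for every real x for which both sides are defined.
sin²(x) means (sin x)², squaring the output; sin(x²) squares the input. These are different functions.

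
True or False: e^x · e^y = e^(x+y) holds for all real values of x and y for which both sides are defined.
Claim: e^x · e^y = e^(x+y).
Reasoning: This is the law of exponents for a common base: multiplying powers adds exponents. E.g. from the series, (Σ x^j/j!)(Σ y^k/k!) = Σ_m (Σ_{j+k=m} x^j y^k/(j!k!)) = Σ_m (x+y)^m/m! by the binomial theorem.
So the two sides agree for all real values of x and y for which both sides are defined.

Conclusion: True.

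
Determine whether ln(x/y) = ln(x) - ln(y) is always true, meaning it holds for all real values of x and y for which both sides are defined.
Claim: ln(x/y) = ln(x) - ln(y).
Reasoning: Both sides are simultaneously defined only when x, y > 0. Write x = e^p, y = e^q. Then x/y = e^(p-q), so ln(x/y) = p - q = ln(x) - ln(y).
So the two sides agree for all real values of x and y for which both sides are defined.

Conclusion: Yes, this is an identity.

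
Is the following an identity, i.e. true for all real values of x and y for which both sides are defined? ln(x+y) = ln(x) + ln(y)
Claim: ln(x+y) = ln(x) + ln(y).
Test a specific point where both sides are defined: x = 1/2, y = 5.
LHS = ln(x+y) ≈ 1.7047
RHS = ln(x) + ln(y) ≈ 0.9163
Since 1.7047 ≠ 0.9163, the equation fails at this point, so it cannot hold for all real values of x and y for which both sides are defined.
ln(x) + ln(y) = ln(xy), not ln(x+y).

Conclusion: No, this is NOT an identity.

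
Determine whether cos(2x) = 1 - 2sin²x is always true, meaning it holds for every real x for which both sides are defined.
Claim: cos(2x) = 1 - 2sin²x.
Reasoning: cos(2x) = cos²x - sin²x. Replace cos²x by 1 - sin²x: (1 - sin²x) - sin²x = 1 - 2sin²x.
So the two sides agree for every real x for which both sides are defined.

Conclusion: Yes, this is an identity.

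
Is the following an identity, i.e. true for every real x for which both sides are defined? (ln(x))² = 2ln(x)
No, this is NOT an identity.

Claim: (ln(x))² = 2ln(x).
Test a specific point where both sides are defined: x = 4.
LHS = (ln(x))² ≈ 1.9218
RHS = 2ln(x) ≈ 2.7726
Since 1.9218 ≠ 2.7726, the equation fails at this point, so it cannot hold for every real x for which both sides are defined.
2ln(x) equals ln(x²), which is not the same as (ln x)².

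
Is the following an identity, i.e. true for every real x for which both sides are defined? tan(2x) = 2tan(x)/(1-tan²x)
Yes, this is an identity.

Claim: tan(2x) = 2tan(x)/(1-tan²x).
Reasoning: tan(2x) = sin(2x)/cos(2x) = 2sin(x)cos(x) / (cos²x - sin²x). Divide numerator and denominator by cos²x: 2tan(x) / (1 - tan²x).
So the two sides agree for every real x for which both sides are defined.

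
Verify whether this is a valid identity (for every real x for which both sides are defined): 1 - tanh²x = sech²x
Yes, this is an identity.

Claim: 1 - tanh²x = sech²x.
Reasoning: Divide cosh²x - sinh²x = 1 through by cosh²x (never zero): 1 - tanh²x = 1/cosh²x = sech²x.
So the two sides agree for every real x for which both sides are defined.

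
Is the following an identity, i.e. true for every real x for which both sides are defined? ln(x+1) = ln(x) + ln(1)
No, this is NOT an identity.

Claim: ln(x+1) = ln(x) + ln(1).
Test a specific point where both sides are defined: x = 4.
LHS = ln(x+1) ≈ 1.6094
RHS = ln(x) + ln(1) ≈ 1.3863
Since 1.6094 ≠ 1.3863, the equation fails at this point, so it cannot hold for every real x for which both sides are defined.
ln(1) = 0, so the right side is just ln(x), which differs from ln(x+1).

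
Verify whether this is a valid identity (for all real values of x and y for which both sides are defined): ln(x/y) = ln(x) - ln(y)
Yes, this is an identity.

Claim: ln(x/y) = ln(x) - ln(y).
Reasoning: Both sides are simultaneously defined only when x, y > 0. Write x = e^p, y = e^q. Then x/y = e^(p-q), so ln(x/y) = p - q = ln(x) - ln(y).
So the two sides agree for all real values of x and y for which both sides are defined.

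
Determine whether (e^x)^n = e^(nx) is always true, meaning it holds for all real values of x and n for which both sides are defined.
Claim: (e^x)^n = e^(nx).
Reasoning: e^x is a positive real number, and for a positive base B and real exponent n, B^n = e^(n·ln B). With B = e^x, ln B = x, so (e^x)^n = e^(n·x).
So the two sides agree for all real values of x and n for which both sides are defined.

Conclusion: Yes, this is an identity.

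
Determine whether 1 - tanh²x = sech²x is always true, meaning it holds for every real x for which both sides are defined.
Claim: 1 - tanh²x = sech²x.
Reasoning: Divide cosh²x - sinh²x = 1 through by cosh²x (never zero): 1 - tanh²x = 1/cosh²x = sech²x.
So the two sides agree for every real x for which both sides are defined.

Conclusion: Yes, this is an identity.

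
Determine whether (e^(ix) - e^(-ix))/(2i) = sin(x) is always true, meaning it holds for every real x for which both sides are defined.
Yes, this is an identity.

Claim: (e^(ix) - e^(-ix))/(2i) = sin(x).
Reasoning: By Euler's formula e^(ix) = cos(x) + i·sin(x) and e^(-ix) = cos(x) - i·sin(x). Subtracting cancels the cosine terms: e^(ix) - e^(-ix) = 2i·sin(x); divide by 2i.
So the two sides agree for every real x for which both sides are defined.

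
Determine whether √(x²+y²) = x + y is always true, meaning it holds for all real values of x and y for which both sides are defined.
No, this is NOT an identity.

Claim: √(x²+y²) = x + y.
Test a specific point where both sides are defined: x = -3, y = 1.
LHS = √(x²+y²) ≈ 3.1623
RHS = x + y ≈ -2.0000
Since 3.1623 ≠ -2.0000, the equation fails at this point, so it cannot hold for all real values of x and y for which both sides are defined.
(x+y)² = x² + 2xy + y², not x² + y², so the square root does not split this way.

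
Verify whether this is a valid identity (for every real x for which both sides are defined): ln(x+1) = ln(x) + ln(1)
Claim: ln(x+1) = ln(x) + ln(1).
Test a specific point where both sides are defined: x = 3.
LHS = ln(x+1) ≈ 1.3863
RHS = ln(x) + ln(1) ≈ 1.0986
Since 1.3863 ≠ 1.0986, the equation fails at this point, so it cannot hold for every real x for which both sides are defined.
ln(1) = 0, so the right side is just ln(x), which differs from ln(x+1).

Conclusion: No, this is NOT an identity.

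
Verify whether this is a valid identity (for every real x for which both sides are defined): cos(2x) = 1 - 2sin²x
Claim: cos(2x) = 1 - 2sin²x.
Reasoning: cos(2x) = cos²x - sin²x. Replace cos²x by 1 - sin²x: (1 - sin²x) - sin²x = 1 - 2sin²x.
So the two sides agree for every real x for which both sides are defined.

Conclusion: Yes, this is an identity.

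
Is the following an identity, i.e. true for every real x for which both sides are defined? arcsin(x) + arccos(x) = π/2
Yes, this is an identity.

Claim: arcsin(x) + arccos(x) = π/2.
Reasoning: Both sides are defined for -1 ≤ x ≤ 1. Let θ = arcsin(x), so sin θ = x and θ ∈ [-π/2, π/2]. Then cos(π/2 - θ) = sin θ = x and π/2 - θ ∈ [0, π], which is exactly the range of arccos, so arccos(x) = π/2 - θ. Adding: arcsin(x) + arccos(x) = θ + (π/2 - θ) = π/2.
So the two sides agree for every real x for which both sides are defined.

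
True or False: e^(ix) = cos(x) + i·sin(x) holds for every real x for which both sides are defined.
True.

Claim: e^(ix) = cos(x) + i·sin(x).
Reasoning: Euler's formula. Expand e^(ix) = Σ (ix)^k / k!. Since i² = -1, the even-k terms are Σ (-1)^m x^(2m)/(2m)! = cos(x) and the odd-k terms are i · Σ (-1)^m x^(2m+1)/(2m+1)! = i·sin(x).
So the two sides agree for every real x for which both sides are defined.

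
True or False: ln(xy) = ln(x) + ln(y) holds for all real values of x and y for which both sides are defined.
Claim: ln(xy) = ln(x) + ln(y).
Reasoning: Both sides are simultaneously defined only when x, y > 0. Write x = e^p, y = e^q (p = ln x, q = ln y). Then xy = e^p · e^q = e^(p+q), so ln(xy) = p + q = ln(x) + ln(y).
So the two sides agree for all real values of x and y for which both sides are defined.

Conclusion: True.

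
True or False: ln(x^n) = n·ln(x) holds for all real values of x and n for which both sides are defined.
True.

Claim: ln(x^n) = n·ln(x).
Reasoning: The right side requires x > 0. For x > 0, x^n = (e^(ln x))^n = e^(n·ln x), so taking ln of both sides gives ln(x^n) = n·ln(x).
So the two sides agree for all real values of x and n for which both sides are defined.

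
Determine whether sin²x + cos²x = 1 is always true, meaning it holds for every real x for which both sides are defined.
Yes, this is an identity.

Claim: sin²x + cos²x = 1.
Reasoning: The point (cos x, sin x) lies on the unit circle X² + Y² = 1, so cos²x + sin²x = 1 for every real x.
So the two sides agree for every real x for which both sides are defined.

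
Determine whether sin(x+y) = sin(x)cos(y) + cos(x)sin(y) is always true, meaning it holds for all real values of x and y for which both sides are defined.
Claim: sin(x+y) = sin(x)cos(y) + cos(x)sin(y).
Reasoning: By Euler's formula e^(i(x+y)) = e^(ix)·e^(iy) = (cos x + i·sin x)(cos y + i·sin y). The imaginary part of the left side is sin(x+y); the imaginary part of the product is sin(x)cos(y) + cos(x)sin(y).
So the two sides agree for all real values of x and y for which both sides are defined.

Conclusion: Yes, this is an identity.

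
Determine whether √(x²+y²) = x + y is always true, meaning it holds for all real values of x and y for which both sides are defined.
No, this is NOT an identity.

Claim: √(x²+y²) = x + y.
Test a specific point where both sides are defined: x = -1, y = -1.
LHS = √(x²+y²) ≈ 1.4142
RHS = x + y ≈ -2.0000
Since 1.4142 ≠ -2.0000, the equation fails at this point, so it cannot hold for all real values of x and y for which both sides are defined.
(x+y)² = x² + 2xy + y², not x² + y², so the square root does not split this way.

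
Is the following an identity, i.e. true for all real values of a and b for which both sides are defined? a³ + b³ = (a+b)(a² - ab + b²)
Claim: a³ + b³ = (a+b)(a² - ab + b²).
Reasoning: Expand the right side: (a+b)(a² - ab + b²) = a³ - a²b + ab² + a²b - ab² + b³ = a³ + b³ (the middle terms cancel in pairs).
So the two sides agree for all real values of a and b for which both sides are defined.

Conclusion: Yes, this is an identity.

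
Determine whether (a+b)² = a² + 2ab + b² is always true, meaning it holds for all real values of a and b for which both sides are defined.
Claim: (a+b)² = a² + 2ab + b².
Reasoning: Expand: (a+b)² = (a+b)(a+b) = a·a + a·b + b·a + b·b = a² + 2ab + b².
So the two sides agree for all real values of a and b for which both sides are defined.

Conclusion: Yes, this is an identity.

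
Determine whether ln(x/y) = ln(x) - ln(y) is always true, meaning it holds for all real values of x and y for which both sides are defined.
Claim: ln(x/y) = ln(x) - ln(y).
Reasoning: Both sides are simultaneously defined only when x, y > 0. Write x = e^p, y = e^q. Then x/y = e^(p-q), so ln(x/y) = p - q = ln(x) - ln(y).
So the two sides agree for all real values of x and y for which both sides are defined.

Conclusion: Yes, this is an identity.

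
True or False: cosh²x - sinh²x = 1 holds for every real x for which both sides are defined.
True.

Claim: cosh²x - sinh²x = 1.
Reasoning: With cosh(x) = (e^x + e^-x)/2 and sinh(x) = (e^x - e^-x)/2: cosh²x = (e^(2x) + 2 + e^(-2x))/4 and sinh²x = (e^(2x) - 2 + e^(-2x))/4. Subtracting leaves 4/4 = 1.
So the two sides agree for every real x for which both sides are defined.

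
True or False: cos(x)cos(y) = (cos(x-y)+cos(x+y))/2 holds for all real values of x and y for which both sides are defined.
True.

Claim: cos(x)cos(y) = (cos(x-y)+cos(x+y))/2.
Reasoning: cos(x-y) = cos(x)cos(y) + sin(x)sin(y) and cos(x+y) = cos(x)cos(y) - sin(x)sin(y). Adding, cos(x-y) + cos(x+y) = 2cos(x)cos(y); divide by 2.
So the two sides agree for all real values of x and y for which both sides are defined.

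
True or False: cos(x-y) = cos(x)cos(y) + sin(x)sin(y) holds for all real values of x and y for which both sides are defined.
True.

Claim: cos(x-y) = cos(x)cos(y) + sin(x)sin(y).
Reasoning: Replace y by -y in cos(x+y) = cos(x)cos(y) - sin(x)sin(y) and use cos(-y) = cos(y), sin(-y) = -sin(y): cos(x-y) = cos(x)cos(y) + sin(x)sin(y).
So the two sides agree for all real values of x and y for which both sides are defined.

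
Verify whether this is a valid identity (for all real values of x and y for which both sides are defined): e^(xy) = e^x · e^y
Claim: e^(xy) = e^x · e^y.
Test a specific point where both sides are defined: x = 2, y = 4.
LHS = e^(xy) ≈ 2980.9580
RHS = e^x · e^y ≈ 403.4288
Since 2980.9580 ≠ 403.4288, the equation fails at this point, so it cannot hold for all real values of x and y for which both sides are defined.
e^x · e^y = e^(x+y), not e^(xy).

Conclusion: No, this is NOT an identity.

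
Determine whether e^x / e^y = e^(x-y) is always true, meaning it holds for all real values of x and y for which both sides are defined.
Yes, this is an identity.

Claim: e^x / e^y = e^(x-y).
Reasoning: 1/e^y = e^(-y), so e^x / e^y = e^x · e^(-y) = e^(x + (-y)) = e^(x-y) by the product rule for exponents.
So the two sides agree for all real values of x and y for which both sides are defined.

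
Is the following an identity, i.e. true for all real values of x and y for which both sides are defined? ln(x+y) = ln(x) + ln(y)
Claim: ln(x+y) = ln(x) + ln(y).
Test a specific point where both sides are defined: x = 1, y = 1.
LHS = ln(x+y) ≈ 0.6931
RHS = ln(x) + ln(y) ≈ 0.0000
Since 0.6931 ≠ 0.0000, the equation fails at this point, so it cannot hold for all real values of x and y for which both sides are defined.
ln(x) + ln(y) = ln(xy), not ln(x+y).

Conclusion: No, this is NOT an identity.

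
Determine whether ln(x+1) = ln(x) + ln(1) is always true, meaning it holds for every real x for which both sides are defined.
Claim: ln(x+1) = ln(x) + ln(1).
Test a specific point where both sides are defined: x = 5.
LHS = ln(x+1) ≈ 1.7918
RHS = ln(x) + ln(1) ≈ 1.6094
Since 1.7918 ≠ 1.6094, the equation fails at this point, so it cannot hold for every real x for which both sides are defined.
ln(1) = 0, so the right side is just ln(x), which differs from ln(x+1).

Conclusion: No, this is NOT an identity.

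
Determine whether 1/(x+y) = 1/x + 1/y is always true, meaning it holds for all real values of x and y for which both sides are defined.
No, this is NOT an identity.

Claim: 1/(x+y) = 1/x + 1/y.
Test a specific point where both sides are defined: x = 5, y = 4.
LHS = 1/(x+y) ≈ 0.1111
RHS = 1/x + 1/y ≈ 0.4500
Since 0.1111 ≠ 0.4500, the equation fails at this point, so it cannot hold for all real values of x and y for which both sides are defined.
1/x + 1/y = (x+y)/(xy), which is not 1/(x+y).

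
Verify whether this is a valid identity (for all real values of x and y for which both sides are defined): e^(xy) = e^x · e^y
Claim: e^(xy) = e^x · e^y.
Test a specific point where both sides are defined: x = -1, y = -2.
LHS = e^(xy) ≈ 7.3891
RHS = e^x · e^y ≈ 0.0498
Since 7.3891 ≠ 0.0498, the equation fails at this point, so it cannot hold for all real values of x and y for which both sides are defined.
e^x · e^y = e^(x+y), not e^(xy).

Conclusion: No, this is NOT an identity.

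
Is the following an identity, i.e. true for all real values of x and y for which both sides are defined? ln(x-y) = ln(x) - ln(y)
No, this is NOT an identity.

Claim: ln(x-y) = ln(x) - ln(y).
Test a specific point where both sides are defined: x = 2, y = 3/2.
LHS = ln(x-y) ≈ -0.6931
RHS = ln(x) - ln(y) ≈ 0.2877
Since -0.6931 ≠ 0.2877, the equation fails at this point, so it cannot hold for all real values of x and y for which both sides are defined.
ln(x) - ln(y) = ln(x/y), not ln(x-y).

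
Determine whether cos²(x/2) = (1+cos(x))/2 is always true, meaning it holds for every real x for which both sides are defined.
Claim: cos²(x/2) = (1+cos(x))/2.
Reasoning: Use cos(2θ) = 2cos²θ - 1 with θ = x/2: cos(x) = 2cos²(x/2) - 1. Solving for cos²(x/2) gives (1 + cos(x))/2.
So the two sides agree for every real x for which both sides are defined.

Conclusion: Yes, this is an identity.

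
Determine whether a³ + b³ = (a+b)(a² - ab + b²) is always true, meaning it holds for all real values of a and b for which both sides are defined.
Yes, this is an identity.

Claim: a³ + b³ = (a+b)(a² - ab + b²).
Reasoning: Expand the right side: (a+b)(a² - ab + b²) = a³ - a²b + ab² + a²b - ab² + b³ = a³ + b³ (the middle terms cancel in pairs).
So the two sides agree for all real values of a and b for which both sides are defined.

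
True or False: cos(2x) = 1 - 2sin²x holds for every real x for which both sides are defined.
True.

Claim: cos(2x) = 1 - 2sin²x.
Reasoning: cos(2x) = cos²x - sin²x. Replace cos²x by 1 - sin²x: (1 - sin²x) - sin²x = 1 - 2sin²x.
So the two sides agree for every real x for which both sides are defined.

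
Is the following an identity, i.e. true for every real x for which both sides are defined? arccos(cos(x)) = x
No, this is NOT an identity.

Claim: arccos(cos(x)) = x.
Test a specific point where both sides are defined: x = -π/2.
LHS = arccos(cos(x)) ≈ 1.5708
RHS = x ≈ -1.5708
Since 1.5708 ≠ -1.5708, the equation fails at this point, so it cannot hold for every real x for which both sides are defined.
arccos only returns values in [0, π], so arccos(cos(x)) = x holds only for x in that interval, not for all real x.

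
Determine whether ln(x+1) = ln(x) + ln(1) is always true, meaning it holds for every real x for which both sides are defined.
No, this is NOT an identity.

Claim: ln(x+1) = ln(x) + ln(1).
Test a specific point where both sides are defined: x = 1.
LHS = ln(x+1) ≈ 0.6931
RHS = ln(x) + ln(1) ≈ 0.0000
Since 0.6931 ≠ 0.0000, the equation fails at this point, so it cannot hold for every real x for which both sides are defined.
ln(1) = 0, so the right side is just ln(x), which differs from ln(x+1).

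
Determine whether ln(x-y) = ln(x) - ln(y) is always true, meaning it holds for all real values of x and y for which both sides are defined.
No, this is NOT an identity.

Claim: ln(x-y) = ln(x) - ln(y).
Test a specific point where both sides are defined: x = 5, y = 4.
LHS = ln(x-y) ≈ 0.0000
RHS = ln(x) - ln(y) ≈ 0.2231
Since 0.0000 ≠ 0.2231, the equation fails at this point, so it cannot hold for all real values of x and y for which both sides are defined.
ln(x) - ln(y) = ln(x/y), not ln(x-y).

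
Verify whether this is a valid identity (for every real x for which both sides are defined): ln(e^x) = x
Claim: ln(e^x) = x.
Reasoning: ln is the inverse of the exponential: ln(e^x) asks for the exponent p with e^p = e^x, and since e^p is one-to-one that exponent is p = x.
So the two sides agree for every real x for which both sides are defined.

Conclusion: Yes, this is an identity.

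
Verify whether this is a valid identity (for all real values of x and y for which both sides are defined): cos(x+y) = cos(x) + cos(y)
Claim: cos(x+y) = cos(x) + cos(y).
Test a specific point where both sides are defined: x = -π/3, y = -π/3.
LHS = cos(x+y) ≈ -0.5000
RHS = cos(x) + cos(y) ≈ 1.0000
Since -0.5000 ≠ 1.0000, the equation fails at this point, so it cannot hold for all real values of x and y for which both sides are defined.
The correct expansion is cos(x+y) = cos(x)cos(y) - sin(x)sin(y); cosine is not additive.

Conclusion: No, this is NOT an identity.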